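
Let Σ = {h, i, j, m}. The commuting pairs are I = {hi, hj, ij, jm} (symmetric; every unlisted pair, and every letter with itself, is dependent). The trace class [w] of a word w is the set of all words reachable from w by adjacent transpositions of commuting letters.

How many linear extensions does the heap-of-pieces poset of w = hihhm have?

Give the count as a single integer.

piece 0:h — minimal
piece 1:i — minimal
piece 2:h rests on {0:h}
piece 3:h rests on {2:h}
piece 4:m rests on {1:i, 3:h}
minimal pieces: {0:h, 1:i}
ways to finish when only these pieces remain (= sum over removing one remaining piece with nothing left below it):
  1 left: {4}→1
  2 left: {1,4}→1  {3,4}→1
  3 left: {1,3,4}→2  {2,3,4}→1
  placing 0:h first → 3 extensions
  placing 1:i first → 1 extensions
total linear extensions = 4

4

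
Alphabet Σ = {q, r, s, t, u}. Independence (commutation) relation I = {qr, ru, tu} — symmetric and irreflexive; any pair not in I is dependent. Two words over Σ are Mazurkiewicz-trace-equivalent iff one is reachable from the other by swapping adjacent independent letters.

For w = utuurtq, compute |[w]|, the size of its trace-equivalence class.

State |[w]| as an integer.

0(u) covers ∅
1(t) covers ∅
2(u) covers 0:u
3(u) covers 2:u
4(r) covers 1:t
5(t) covers 4:r
6(q) covers 3:u, 5:t
floor of heap: 0:u, 1:t
completions by unplaced set U, small U first (add the entries for U minus each lowest piece of U):
  |U|=1: {6}:1
  |U|=2: {3,6}:1  {5,6}:1
  |U|=3: {2,3,6}:1  {3,5,6}:2  {4,5,6}:1
  |U|=4: {0,2,3,6}:1  {1,4,5,6}:1  {2,3,5,6}:3  {3,4,5,6}:3
  |U|=5: {0,2,3,5,6}:4  {1,3,4,5,6}:4  {2,3,4,5,6}:6
  start at 0(u): 10
  start at 1(t): 10
sum over floor = 20

20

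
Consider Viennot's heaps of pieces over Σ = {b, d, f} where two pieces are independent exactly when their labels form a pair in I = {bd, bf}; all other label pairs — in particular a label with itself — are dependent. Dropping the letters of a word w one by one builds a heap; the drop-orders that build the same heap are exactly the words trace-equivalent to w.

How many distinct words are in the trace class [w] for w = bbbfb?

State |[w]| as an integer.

piece 0:b — minimal
piece 1:b rests on {0:b}
piece 2:b rests on {1:b}
piece 3:f — minimal
piece 4:b rests on {2:b}
minimal pieces: {0:b, 3:f}
ways to finish when only these pieces remain (= sum over removing one remaining piece with nothing left below it):
  1 left: {3}→1  {4}→1
  2 left: {2,4}→1  {3,4}→2
  3 left: {1,2,4}→1  {2,3,4}→3
  placing 0:b first → 4 extensions
  placing 3:f first → 1 extensions
total linear extensions = 5

5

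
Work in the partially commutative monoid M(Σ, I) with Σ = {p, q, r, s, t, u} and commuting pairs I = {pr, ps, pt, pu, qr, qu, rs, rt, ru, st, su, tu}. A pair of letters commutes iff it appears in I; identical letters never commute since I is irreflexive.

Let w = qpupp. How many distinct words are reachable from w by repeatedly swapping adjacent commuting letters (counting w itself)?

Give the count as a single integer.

#0=q has no predecessor
#1=p depends on [0:q]
#2=u has no predecessor
#3=p depends on [1:p]
#4=p depends on [3:p]
sources: [0:q, 2:u]
N(rest) = Σ N(rest − s) over sources s of rest; N(one piece) = 1:
  size 1 → [2]=1  [4]=1
  size 2 → [2,4]=2  [3,4]=1
  size 3 → [1,3,4]=1  [2,3,4]=3
  first=0(q) contributes 4
  first=2(u) contributes 1
|[w]| = 5

5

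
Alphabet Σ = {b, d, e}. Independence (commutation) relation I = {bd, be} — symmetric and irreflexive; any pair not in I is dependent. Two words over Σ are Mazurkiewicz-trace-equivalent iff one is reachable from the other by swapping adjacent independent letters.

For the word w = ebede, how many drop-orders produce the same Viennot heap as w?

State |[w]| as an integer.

5

0(e) covers ∅
1(b) covers ∅
2(e) covers 0:e
3(d) covers 2:e
4(e) covers 3:d
floor of heap: 0:e, 1:b
completions by unplaced set U, small U first (add the entries for U minus each lowest piece of U):
  |U|=1: {1}:1  {4}:1
  |U|=2: {1,4}:2  {3,4}:1
  |U|=3: {1,3,4}:3  {2,3,4}:1
  start at 0(e): 4
  start at 1(b): 1
sum over floor = 5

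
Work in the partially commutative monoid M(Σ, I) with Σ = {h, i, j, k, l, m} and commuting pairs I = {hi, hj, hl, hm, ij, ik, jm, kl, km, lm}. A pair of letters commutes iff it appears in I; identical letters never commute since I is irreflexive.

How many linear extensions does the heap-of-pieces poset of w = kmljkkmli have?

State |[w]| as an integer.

0(k) covers ∅
1(m) covers ∅
2(l) covers ∅
3(j) covers 0:k, 2:l
4(k) covers 3:j
5(k) covers 4:k
6(m) covers 1:m
7(l) covers 3:j
8(i) covers 6:m, 7:l
floor of heap: 0:k, 1:m, 2:l
completions by unplaced set U, small U first (add the entries for U minus each lowest piece of U):
  |U|=1: {5}:1  {8}:1
  |U|=2: {4,5}:1  {5,8}:2  {6,8}:1  {7,8}:1
  |U|=3: {1,6,8}:1  {4,5,8}:3  {5,6,8}:3  {5,7,8}:3  {6,7,8}:2
  |U|=4: {1,5,6,8}:4  {1,6,7,8}:3  {4,5,6,8}:6  {4,5,7,8}:6  {5,6,7,8}:8
  |U|=5: {1,4,5,6,8}:10  {1,5,6,7,8}:15  {3,4,5,7,8}:6  {4,5,6,7,8}:20
  |U|=6: {0,3,4,5,7,8}:6  {1,4,5,6,7,8}:45  {2,3,4,5,7,8}:6  {3,4,5,6,7,8}:26
  |U|=7: {0,2,3,4,5,7,8}:12  {0,3,4,5,6,7,8}:32  {1,3,4,5,6,7,8}:71  {2,3,4,5,6,7,8}:32
  start at 0(k): 103
  start at 1(m): 76
  start at 2(l): 103
sum over floor = 282

282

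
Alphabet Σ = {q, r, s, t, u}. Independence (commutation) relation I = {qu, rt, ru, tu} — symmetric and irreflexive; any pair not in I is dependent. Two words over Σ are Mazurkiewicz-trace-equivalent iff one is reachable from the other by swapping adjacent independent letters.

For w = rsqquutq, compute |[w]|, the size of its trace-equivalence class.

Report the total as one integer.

#0=r has no predecessor
#1=s depends on [0:r]
#2=q depends on [1:s]
#3=q depends on [2:q]
#4=u depends on [1:s]
#5=u depends on [4:u]
#6=t depends on [3:q]
#7=q depends on [6:t]
sources: [0:r]
N(rest) = Σ N(rest − s) over sources s of rest; N(one piece) = 1:
  size 1 → [5]=1  [7]=1
  size 2 → [4,5]=1  [5,7]=2  [6,7]=1
  size 3 → [3,6,7]=1  [4,5,7]=3  [5,6,7]=3
  size 4 → [2,3,6,7]=1  [3,5,6,7]=4  [4,5,6,7]=6
  size 5 → [2,3,5,6,7]=5  [3,4,5,6,7]=10
  size 6 → [2,3,4,5,6,7]=15
  first=0(r) contributes 15

15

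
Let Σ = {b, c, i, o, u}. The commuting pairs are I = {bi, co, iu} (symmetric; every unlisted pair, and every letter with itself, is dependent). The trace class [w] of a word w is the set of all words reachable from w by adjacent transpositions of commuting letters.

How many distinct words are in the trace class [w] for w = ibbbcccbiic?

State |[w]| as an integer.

drop 0:i onto floor
drop 1:b onto floor
drop 2:b onto {1:b}
drop 3:b onto {2:b}
drop 4:c onto {0:i, 3:b}
drop 5:c onto {4:c}
drop 6:c onto {5:c}
drop 7:b onto {6:c}
drop 8:i onto {6:c}
drop 9:i onto {8:i}
drop 10:c onto {7:b, 9:i}
ground layer = {0:i, 1:b}
drop-orders for the pieces not yet dropped (sum over which currently-grounded one goes next):
  1 to go: {10} 1
  2 to go: {7,10} 1  {9,10} 1
  3 to go: {7,9,10} 2  {8,9,10} 1
  4 to go: {7,8,9,10} 3
  5 to go: {6,7,8,9,10} 3
  6 to go: {5,6,7,8,9,10} 3
  7 to go: {4,5,6,7,8,9,10} 3
  8 to go: {0,4,5,6,7,8,9,10} 3  {3,4,5,6,7,8,9,10} 3
  9 to go: {0,3,4,5,6,7,8,9,10} 6  {2,3,4,5,6,7,8,9,10} 3
  if 0:i drops first: 3 orders
  if 1:b drops first: 9 orders
heap linearizations: 12

12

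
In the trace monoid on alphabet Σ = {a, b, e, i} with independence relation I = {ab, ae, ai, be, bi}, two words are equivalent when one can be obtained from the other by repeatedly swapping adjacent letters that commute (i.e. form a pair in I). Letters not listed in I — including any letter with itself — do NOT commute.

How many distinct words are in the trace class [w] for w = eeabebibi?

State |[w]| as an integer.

504

0(e) covers ∅
1(e) covers 0:e
2(a) covers ∅
3(b) covers ∅
4(e) covers 1:e
5(b) covers 3:b
6(i) covers 4:e
7(b) covers 5:b
8(i) covers 6:i
floor of heap: 0:e, 2:a, 3:b
completions by unplaced set U, small U first (add the entries for U minus each lowest piece of U):
  |U|=1: {2}:1  {7}:1  {8}:1
  |U|=2: {2,7}:2  {2,8}:2  {5,7}:1  {6,8}:1  {7,8}:2
  |U|=3: {2,5,7}:3  {2,6,8}:3  {2,7,8}:6  {3,5,7}:1  {4,6,8}:1  {5,7,8}:3  {6,7,8}:3
  |U|=4: {1,4,6,8}:1  {2,3,5,7}:4  {2,4,6,8}:4  {2,5,7,8}:12  {2,6,7,8}:12  {3,5,7,8}:4  {4,6,7,8}:4  {5,6,7,8}:6
  |U|=5: {0,1,4,6,8}:1  {1,2,4,6,8}:5  {1,4,6,7,8}:5  {2,3,5,7,8}:20  {2,4,6,7,8}:20  {2,5,6,7,8}:30  {3,5,6,7,8}:10  {4,5,6,7,8}:10
  |U|=6: {0,1,2,4,6,8}:6  {0,1,4,6,7,8}:6  {1,2,4,6,7,8}:30  {1,4,5,6,7,8}:15  {2,3,5,6,7,8}:60  {2,4,5,6,7,8}:60  {3,4,5,6,7,8}:20
  |U|=7: {0,1,2,4,6,7,8}:42  {0,1,4,5,6,7,8}:21  {1,2,4,5,6,7,8}:105  {1,3,4,5,6,7,8}:35  {2,3,4,5,6,7,8}:140
  start at 0(e): 280
  start at 2(a): 56
  start at 3(b): 168
sum over floor = 504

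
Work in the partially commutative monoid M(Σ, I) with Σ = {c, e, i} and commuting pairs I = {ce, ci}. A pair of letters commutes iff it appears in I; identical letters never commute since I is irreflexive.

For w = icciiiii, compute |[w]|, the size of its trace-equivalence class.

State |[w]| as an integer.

#0=i has no predecessor
#1=c has no predecessor
#2=c depends on [1:c]
#3=i depends on [0:i]
#4=i depends on [3:i]
#5=i depends on [4:i]
#6=i depends on [5:i]
#7=i depends on [6:i]
sources: [0:i, 1:c]
N(rest) = Σ N(rest − s) over sources s of rest; N(one piece) = 1:
  size 1 → [2]=1  [7]=1
  size 2 → [1,2]=1  [2,7]=2  [6,7]=1
  size 3 → [1,2,7]=3  [2,6,7]=3  [5,6,7]=1
  size 4 → [1,2,6,7]=6  [2,5,6,7]=4  [4,5,6,7]=1
  size 5 → [1,2,5,6,7]=10  [2,4,5,6,7]=5  [3,4,5,6,7]=1
  size 6 → [0,3,4,5,6,7]=1  [1,2,4,5,6,7]=15  [2,3,4,5,6,7]=6
  first=0(i) contributes 21
  first=1(c) contributes 7
|[w]| = 28

28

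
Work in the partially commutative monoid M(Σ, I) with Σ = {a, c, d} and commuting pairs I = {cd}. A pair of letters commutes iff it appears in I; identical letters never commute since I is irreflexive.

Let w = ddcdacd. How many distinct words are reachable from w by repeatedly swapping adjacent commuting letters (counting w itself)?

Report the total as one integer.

8

#0=d has no predecessor
#1=d depends on [0:d]
#2=c has no predecessor
#3=d depends on [1:d]
#4=a depends on [2:c, 3:d]
#5=c depends on [4:a]
#6=d depends on [4:a]
sources: [0:d, 2:c]
N(rest) = Σ N(rest − s) over sources s of rest; N(one piece) = 1:
  size 1 → [5]=1  [6]=1
  size 2 → [5,6]=2
  size 3 → [4,5,6]=2
  size 4 → [2,4,5,6]=2  [3,4,5,6]=2
  size 5 → [1,3,4,5,6]=2  [2,3,4,5,6]=4
  first=0(d) contributes 6
  first=2(c) contributes 2
|[w]| = 8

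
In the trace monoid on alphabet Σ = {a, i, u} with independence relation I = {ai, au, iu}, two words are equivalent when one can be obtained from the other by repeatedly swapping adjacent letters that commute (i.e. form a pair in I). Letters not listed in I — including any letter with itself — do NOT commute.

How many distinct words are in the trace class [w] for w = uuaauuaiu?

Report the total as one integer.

504

piece 0:u — minimal
piece 1:u rests on {0:u}
piece 2:a — minimal
piece 3:a rests on {2:a}
piece 4:u rests on {1:u}
piece 5:u rests on {4:u}
piece 6:a rests on {3:a}
piece 7:i — minimal
piece 8:u rests on {5:u}
minimal pieces: {0:u, 2:a, 7:i}
ways to finish when only these pieces remain (= sum over removing one remaining piece with nothing left below it):
  1 left: {6}→1  {7}→1  {8}→1
  2 left: {3,6}→1  {5,8}→1  {6,7}→2  {6,8}→2  {7,8}→2
  3 left: {2,3,6}→1  {3,6,7}→3  {3,6,8}→3  {4,5,8}→1  {5,6,8}→3  {5,7,8}→3  {6,7,8}→6
  4 left: {1,4,5,8}→1  {2,3,6,7}→4  {2,3,6,8}→4  {3,5,6,8}→6  {3,6,7,8}→12  {4,5,6,8}→4  {4,5,7,8}→4  {5,6,7,8}→12
  5 left: {0,1,4,5,8}→1  {1,4,5,6,8}→5  {1,4,5,7,8}→5  {2,3,5,6,8}→10  {2,3,6,7,8}→20  {3,4,5,6,8}→10  {3,5,6,7,8}→30  {4,5,6,7,8}→20
  6 left: {0,1,4,5,6,8}→6  {0,1,4,5,7,8}→6  {1,3,4,5,6,8}→15  {1,4,5,6,7,8}→30  {2,3,4,5,6,8}→20  {2,3,5,6,7,8}→60  {3,4,5,6,7,8}→60
  7 left: {0,1,3,4,5,6,8}→21  {0,1,4,5,6,7,8}→42  {1,2,3,4,5,6,8}→35  {1,3,4,5,6,7,8}→105  {2,3,4,5,6,7,8}→140
  placing 0:u first → 280 extensions
  placing 2:a first → 168 extensions
  placing 7:i first → 56 extensions
total linear extensions = 504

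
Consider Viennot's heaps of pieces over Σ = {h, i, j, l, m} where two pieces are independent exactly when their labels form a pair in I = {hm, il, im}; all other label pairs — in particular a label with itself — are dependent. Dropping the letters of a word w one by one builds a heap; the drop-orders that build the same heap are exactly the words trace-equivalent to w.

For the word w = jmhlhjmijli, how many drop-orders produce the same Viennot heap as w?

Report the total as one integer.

#0=j has no predecessor
#1=m depends on [0:j]
#2=h depends on [0:j]
#3=l depends on [1:m, 2:h]
#4=h depends on [3:l]
#5=j depends on [4:h]
#6=m depends on [5:j]
#7=i depends on [5:j]
#8=j depends on [6:m, 7:i]
#9=l depends on [8:j]
#10=i depends on [8:j]
sources: [0:j]
N(rest) = Σ N(rest − s) over sources s of rest; N(one piece) = 1:
  size 1 → [9]=1  [10]=1
  size 2 → [9,10]=2
  size 3 → [8,9,10]=2
  size 4 → [6,8,9,10]=2  [7,8,9,10]=2
  size 5 → [6,7,8,9,10]=4
  size 6 → [5,6,7,8,9,10]=4
  size 7 → [4,5,6,7,8,9,10]=4
  size 8 → [3,4,5,6,7,8,9,10]=4
  size 9 → [1,3,4,5,6,7,8,9,10]=4  [2,3,4,5,6,7,8,9,10]=4
  first=0(j) contributes 8

8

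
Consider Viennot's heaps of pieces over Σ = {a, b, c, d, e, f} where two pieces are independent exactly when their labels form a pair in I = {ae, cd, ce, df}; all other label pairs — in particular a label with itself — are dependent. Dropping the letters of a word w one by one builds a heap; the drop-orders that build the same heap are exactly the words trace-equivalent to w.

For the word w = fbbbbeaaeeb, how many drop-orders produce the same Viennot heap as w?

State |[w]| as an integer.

10

drop 0:f onto floor
drop 1:b onto {0:f}
drop 2:b onto {1:b}
drop 3:b onto {2:b}
drop 4:b onto {3:b}
drop 5:e onto {4:b}
drop 6:a onto {4:b}
drop 7:a onto {6:a}
drop 8:e onto {5:e}
drop 9:e onto {8:e}
drop 10:b onto {7:a, 9:e}
ground layer = {0:f}
drop-orders for the pieces not yet dropped (sum over which currently-grounded one goes next):
  1 to go: {10} 1
  2 to go: {7,10} 1  {9,10} 1
  3 to go: {6,7,10} 1  {7,9,10} 2  {8,9,10} 1
  4 to go: {5,8,9,10} 1  {6,7,9,10} 3  {7,8,9,10} 3
  5 to go: {5,7,8,9,10} 4  {6,7,8,9,10} 6
  6 to go: {5,6,7,8,9,10} 10
  7 to go: {4,5,6,7,8,9,10} 10
  8 to go: {3,4,5,6,7,8,9,10} 10
  9 to go: {2,3,4,5,6,7,8,9,10} 10
  if 0:f drops first: 10 orders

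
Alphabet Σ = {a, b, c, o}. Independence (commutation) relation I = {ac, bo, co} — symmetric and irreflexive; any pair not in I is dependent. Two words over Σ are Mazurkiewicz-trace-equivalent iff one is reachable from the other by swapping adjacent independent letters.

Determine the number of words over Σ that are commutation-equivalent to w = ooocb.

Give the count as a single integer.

piece 0:o — minimal
piece 1:o rests on {0:o}
piece 2:o rests on {1:o}
piece 3:c — minimal
piece 4:b rests on {3:c}
minimal pieces: {0:o, 3:c}
ways to finish when only these pieces remain (= sum over removing one remaining piece with nothing left below it):
  1 left: {2}→1  {4}→1
  2 left: {1,2}→1  {2,4}→2  {3,4}→1
  3 left: {0,1,2}→1  {1,2,4}→3  {2,3,4}→3
  placing 0:o first → 6 extensions
  placing 3:c first → 4 extensions
total linear extensions = 10

10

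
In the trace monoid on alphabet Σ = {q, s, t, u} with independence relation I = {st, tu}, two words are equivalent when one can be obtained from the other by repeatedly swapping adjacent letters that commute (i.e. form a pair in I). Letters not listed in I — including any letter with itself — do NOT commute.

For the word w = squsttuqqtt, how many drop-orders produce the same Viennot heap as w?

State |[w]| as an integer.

piece 0:s — minimal
piece 1:q rests on {0:s}
piece 2:u rests on {1:q}
piece 3:s rests on {2:u}
piece 4:t rests on {1:q}
piece 5:t rests on {4:t}
piece 6:u rests on {3:s}
piece 7:q rests on {5:t, 6:u}
piece 8:q rests on {7:q}
piece 9:t rests on {8:q}
piece 10:t rests on {9:t}
minimal pieces: {0:s}
ways to finish when only these pieces remain (= sum over removing one remaining piece with nothing left below it):
  1 left: {10}→1
  2 left: {9,10}→1
  3 left: {8,9,10}→1
  4 left: {7,8,9,10}→1
  5 left: {5,7,8,9,10}→1  {6,7,8,9,10}→1
  6 left: {3,6,7,8,9,10}→1  {4,5,7,8,9,10}→1  {5,6,7,8,9,10}→2
  7 left: {2,3,6,7,8,9,10}→1  {3,5,6,7,8,9,10}→3  {4,5,6,7,8,9,10}→3
  8 left: {2,3,5,6,7,8,9,10}→4  {3,4,5,6,7,8,9,10}→6
  9 left: {2,3,4,5,6,7,8,9,10}→10
  placing 0:s first → 10 extensions

10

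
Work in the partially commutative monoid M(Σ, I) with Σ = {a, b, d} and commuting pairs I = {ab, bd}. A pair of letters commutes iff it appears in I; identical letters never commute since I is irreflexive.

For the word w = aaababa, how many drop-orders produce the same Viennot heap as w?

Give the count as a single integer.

21

#0=a has no predecessor
#1=a depends on [0:a]
#2=a depends on [1:a]
#3=b has no predecessor
#4=a depends on [2:a]
#5=b depends on [3:b]
#6=a depends on [4:a]
sources: [0:a, 3:b]
N(rest) = Σ N(rest − s) over sources s of rest; N(one piece) = 1:
  size 1 → [5]=1  [6]=1
  size 2 → [3,5]=1  [4,6]=1  [5,6]=2
  size 3 → [2,4,6]=1  [3,5,6]=3  [4,5,6]=3
  size 4 → [1,2,4,6]=1  [2,4,5,6]=4  [3,4,5,6]=6
  size 5 → [0,1,2,4,6]=1  [1,2,4,5,6]=5  [2,3,4,5,6]=10
  first=0(a) contributes 15
  first=3(b) contributes 6
|[w]| = 21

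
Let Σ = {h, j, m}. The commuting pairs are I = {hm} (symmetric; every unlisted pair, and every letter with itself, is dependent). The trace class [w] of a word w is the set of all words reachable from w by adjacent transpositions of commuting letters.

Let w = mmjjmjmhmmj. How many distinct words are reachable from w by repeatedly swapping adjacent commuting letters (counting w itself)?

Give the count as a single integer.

4

piece 0:m — minimal
piece 1:m rests on {0:m}
piece 2:j rests on {1:m}
piece 3:j rests on {2:j}
piece 4:m rests on {3:j}
piece 5:j rests on {4:m}
piece 6:m rests on {5:j}
piece 7:h rests on {5:j}
piece 8:m rests on {6:m}
piece 9:m rests on {8:m}
piece 10:j rests on {7:h, 9:m}
minimal pieces: {0:m}
ways to finish when only these pieces remain (= sum over removing one remaining piece with nothing left below it):
  1 left: {10}→1
  2 left: {7,10}→1  {9,10}→1
  3 left: {7,9,10}→2  {8,9,10}→1
  4 left: {6,8,9,10}→1  {7,8,9,10}→3
  5 left: {6,7,8,9,10}→4
  6 left: {5,6,7,8,9,10}→4
  7 left: {4,5,6,7,8,9,10}→4
  8 left: {3,4,5,6,7,8,9,10}→4
  9 left: {2,3,4,5,6,7,8,9,10}→4
  placing 0:m first → 4 extensions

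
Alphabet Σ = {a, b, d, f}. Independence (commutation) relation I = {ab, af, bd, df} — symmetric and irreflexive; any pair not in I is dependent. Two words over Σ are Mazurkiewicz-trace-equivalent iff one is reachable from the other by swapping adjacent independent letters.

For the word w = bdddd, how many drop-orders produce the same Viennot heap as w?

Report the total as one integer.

5

piece 0:b — minimal
piece 1:d — minimal
piece 2:d rests on {1:d}
piece 3:d rests on {2:d}
piece 4:d rests on {3:d}
minimal pieces: {0:b, 1:d}
ways to finish when only these pieces remain (= sum over removing one remaining piece with nothing left below it):
  1 left: {0}→1  {4}→1
  2 left: {0,4}→2  {3,4}→1
  3 left: {0,3,4}→3  {2,3,4}→1
  placing 0:b first → 1 extensions
  placing 1:d first → 4 extensions
total linear extensions = 5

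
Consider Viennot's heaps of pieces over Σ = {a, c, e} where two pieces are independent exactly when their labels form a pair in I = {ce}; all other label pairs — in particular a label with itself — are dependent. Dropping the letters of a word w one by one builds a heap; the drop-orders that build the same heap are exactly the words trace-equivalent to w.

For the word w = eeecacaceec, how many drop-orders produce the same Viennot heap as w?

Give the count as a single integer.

24

piece 0:e — minimal
piece 1:e rests on {0:e}
piece 2:e rests on {1:e}
piece 3:c — minimal
piece 4:a rests on {2:e, 3:c}
piece 5:c rests on {4:a}
piece 6:a rests on {5:c}
piece 7:c rests on {6:a}
piece 8:e rests on {6:a}
piece 9:e rests on {8:e}
piece 10:c rests on {7:c}
minimal pieces: {0:e, 3:c}
ways to finish when only these pieces remain (= sum over removing one remaining piece with nothing left below it):
  1 left: {9}→1  {10}→1
  2 left: {7,10}→1  {8,9}→1  {9,10}→2
  3 left: {7,9,10}→3  {8,9,10}→3
  4 left: {7,8,9,10}→6
  5 left: {6,7,8,9,10}→6
  6 left: {5,6,7,8,9,10}→6
  7 left: {4,5,6,7,8,9,10}→6
  8 left: {2,4,5,6,7,8,9,10}→6  {3,4,5,6,7,8,9,10}→6
  9 left: {1,2,4,5,6,7,8,9,10}→6  {2,3,4,5,6,7,8,9,10}→12
  placing 0:e first → 18 extensions
  placing 3:c first → 6 extensions
total linear extensions = 24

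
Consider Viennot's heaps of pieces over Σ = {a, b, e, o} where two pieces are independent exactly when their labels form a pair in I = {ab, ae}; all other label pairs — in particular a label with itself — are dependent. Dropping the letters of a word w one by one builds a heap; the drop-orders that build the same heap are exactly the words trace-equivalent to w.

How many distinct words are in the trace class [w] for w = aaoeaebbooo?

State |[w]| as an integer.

drop 0:a onto floor
drop 1:a onto {0:a}
drop 2:o onto {1:a}
drop 3:e onto {2:o}
drop 4:a onto {2:o}
drop 5:e onto {3:e}
drop 6:b onto {5:e}
drop 7:b onto {6:b}
drop 8:o onto {4:a, 7:b}
drop 9:o onto {8:o}
drop 10:o onto {9:o}
ground layer = {0:a}
drop-orders for the pieces not yet dropped (sum over which currently-grounded one goes next):
  1 to go: {10} 1
  2 to go: {9,10} 1
  3 to go: {8,9,10} 1
  4 to go: {4,8,9,10} 1  {7,8,9,10} 1
  5 to go: {4,7,8,9,10} 2  {6,7,8,9,10} 1
  6 to go: {4,6,7,8,9,10} 3  {5,6,7,8,9,10} 1
  7 to go: {3,5,6,7,8,9,10} 1  {4,5,6,7,8,9,10} 4
  8 to go: {3,4,5,6,7,8,9,10} 5
  9 to go: {2,3,4,5,6,7,8,9,10} 5
  if 0:a drops first: 5 orders

5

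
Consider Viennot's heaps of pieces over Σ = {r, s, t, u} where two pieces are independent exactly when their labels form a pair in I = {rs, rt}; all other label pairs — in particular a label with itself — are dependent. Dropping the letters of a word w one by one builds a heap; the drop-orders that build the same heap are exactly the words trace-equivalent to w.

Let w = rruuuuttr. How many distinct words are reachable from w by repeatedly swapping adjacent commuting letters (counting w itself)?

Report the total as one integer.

3

0(r) covers ∅
1(r) covers 0:r
2(u) covers 1:r
3(u) covers 2:u
4(u) covers 3:u
5(u) covers 4:u
6(t) covers 5:u
7(t) covers 6:t
8(r) covers 5:u
floor of heap: 0:r
completions by unplaced set U, small U first (add the entries for U minus each lowest piece of U):
  |U|=1: {7}:1  {8}:1
  |U|=2: {6,7}:1  {7,8}:2
  |U|=3: {6,7,8}:3
  |U|=4: {5,6,7,8}:3
  |U|=5: {4,5,6,7,8}:3
  |U|=6: {3,4,5,6,7,8}:3
  |U|=7: {2,3,4,5,6,7,8}:3
  start at 0(r): 3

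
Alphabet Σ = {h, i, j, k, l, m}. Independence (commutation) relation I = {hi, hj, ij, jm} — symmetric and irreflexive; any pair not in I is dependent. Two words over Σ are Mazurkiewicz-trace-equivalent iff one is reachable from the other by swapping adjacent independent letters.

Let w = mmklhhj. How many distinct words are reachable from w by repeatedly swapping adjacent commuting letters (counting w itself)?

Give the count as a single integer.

0(m) covers ∅
1(m) covers 0:m
2(k) covers 1:m
3(l) covers 2:k
4(h) covers 3:l
5(h) covers 4:h
6(j) covers 3:l
floor of heap: 0:m
completions by unplaced set U, small U first (add the entries for U minus each lowest piece of U):
  |U|=1: {5}:1  {6}:1
  |U|=2: {4,5}:1  {5,6}:2
  |U|=3: {4,5,6}:3
  |U|=4: {3,4,5,6}:3
  |U|=5: {2,3,4,5,6}:3
  start at 0(m): 3

3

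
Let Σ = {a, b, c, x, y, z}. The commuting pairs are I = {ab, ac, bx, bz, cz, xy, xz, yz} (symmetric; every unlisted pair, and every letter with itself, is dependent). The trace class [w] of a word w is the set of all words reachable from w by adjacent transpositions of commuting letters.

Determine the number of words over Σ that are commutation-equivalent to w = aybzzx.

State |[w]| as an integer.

30

#0=a has no predecessor
#1=y depends on [0:a]
#2=b depends on [1:y]
#3=z depends on [0:a]
#4=z depends on [3:z]
#5=x depends on [0:a]
sources: [0:a]
N(rest) = Σ N(rest − s) over sources s of rest; N(one piece) = 1:
  size 1 → [2]=1  [4]=1  [5]=1
  size 2 → [1,2]=1  [2,4]=2  [2,5]=2  [3,4]=1  [4,5]=2
  size 3 → [1,2,4]=3  [1,2,5]=3  [2,3,4]=3  [2,4,5]=6  [3,4,5]=3
  size 4 → [1,2,3,4]=6  [1,2,4,5]=12  [2,3,4,5]=12
  first=0(a) contributes 30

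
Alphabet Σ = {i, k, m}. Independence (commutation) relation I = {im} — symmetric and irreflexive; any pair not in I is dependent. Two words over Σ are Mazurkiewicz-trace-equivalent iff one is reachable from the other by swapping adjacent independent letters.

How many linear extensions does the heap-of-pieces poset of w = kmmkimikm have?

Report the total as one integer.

3

piece 0:k — minimal
piece 1:m rests on {0:k}
piece 2:m rests on {1:m}
piece 3:k rests on {2:m}
piece 4:i rests on {3:k}
piece 5:m rests on {3:k}
piece 6:i rests on {4:i}
piece 7:k rests on {5:m, 6:i}
piece 8:m rests on {7:k}
minimal pieces: {0:k}
ways to finish when only these pieces remain (= sum over removing one remaining piece with nothing left below it):
  1 left: {8}→1
  2 left: {7,8}→1
  3 left: {5,7,8}→1  {6,7,8}→1
  4 left: {4,6,7,8}→1  {5,6,7,8}→2
  5 left: {4,5,6,7,8}→3
  6 left: {3,4,5,6,7,8}→3
  7 left: {2,3,4,5,6,7,8}→3
  placing 0:k first → 3 extensions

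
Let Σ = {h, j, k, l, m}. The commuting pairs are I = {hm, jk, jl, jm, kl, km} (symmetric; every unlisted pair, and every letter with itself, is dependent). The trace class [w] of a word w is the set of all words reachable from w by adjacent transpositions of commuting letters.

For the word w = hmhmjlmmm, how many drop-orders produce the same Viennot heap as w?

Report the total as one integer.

piece 0:h — minimal
piece 1:m — minimal
piece 2:h rests on {0:h}
piece 3:m rests on {1:m}
piece 4:j rests on {2:h}
piece 5:l rests on {2:h, 3:m}
piece 6:m rests on {5:l}
piece 7:m rests on {6:m}
piece 8:m rests on {7:m}
minimal pieces: {0:h, 1:m}
ways to finish when only these pieces remain (= sum over removing one remaining piece with nothing left below it):
  1 left: {4}→1  {8}→1
  2 left: {4,8}→2  {7,8}→1
  3 left: {4,7,8}→3  {6,7,8}→1
  4 left: {4,6,7,8}→4  {5,6,7,8}→1
  5 left: {3,5,6,7,8}→1  {4,5,6,7,8}→5
  6 left: {1,3,5,6,7,8}→1  {2,4,5,6,7,8}→5  {3,4,5,6,7,8}→6
  7 left: {0,2,4,5,6,7,8}→5  {1,3,4,5,6,7,8}→7  {2,3,4,5,6,7,8}→11
  placing 0:h first → 18 extensions
  placing 1:m first → 16 extensions
total linear extensions = 34

34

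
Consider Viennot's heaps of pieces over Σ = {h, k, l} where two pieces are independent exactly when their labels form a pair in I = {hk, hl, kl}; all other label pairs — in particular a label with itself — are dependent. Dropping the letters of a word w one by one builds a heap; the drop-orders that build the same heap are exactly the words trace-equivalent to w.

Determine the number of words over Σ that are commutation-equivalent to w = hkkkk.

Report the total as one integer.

5

#0=h has no predecessor
#1=k has no predecessor
#2=k depends on [1:k]
#3=k depends on [2:k]
#4=k depends on [3:k]
sources: [0:h, 1:k]
N(rest) = Σ N(rest − s) over sources s of rest; N(one piece) = 1:
  size 1 → [0]=1  [4]=1
  size 2 → [0,4]=2  [3,4]=1
  size 3 → [0,3,4]=3  [2,3,4]=1
  first=0(h) contributes 1
  first=1(k) contributes 4
|[w]| = 5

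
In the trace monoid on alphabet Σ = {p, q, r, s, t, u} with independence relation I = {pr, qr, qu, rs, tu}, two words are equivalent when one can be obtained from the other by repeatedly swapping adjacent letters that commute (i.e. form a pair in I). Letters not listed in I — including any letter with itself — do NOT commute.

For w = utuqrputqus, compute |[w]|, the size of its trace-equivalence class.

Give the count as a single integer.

#0=u has no predecessor
#1=t has no predecessor
#2=u depends on [0:u]
#3=q depends on [1:t]
#4=r depends on [1:t, 2:u]
#5=p depends on [2:u, 3:q]
#6=u depends on [4:r, 5:p]
#7=t depends on [4:r, 5:p]
#8=q depends on [7:t]
#9=u depends on [6:u]
#10=s depends on [8:q, 9:u]
sources: [0:u, 1:t]
N(rest) = Σ N(rest − s) over sources s of rest; N(one piece) = 1:
  size 1 → [10]=1
  size 2 → [8,10]=1  [9,10]=1
  size 3 → [6,9,10]=1  [7,8,10]=1  [8,9,10]=2
  size 4 → [6,8,9,10]=3  [7,8,9,10]=3
  size 5 → [6,7,8,9,10]=6
  size 6 → [4,6,7,8,9,10]=6  [5,6,7,8,9,10]=6
  size 7 → [3,5,6,7,8,9,10]=6  [4,5,6,7,8,9,10]=12
  size 8 → [2,4,5,6,7,8,9,10]=12  [3,4,5,6,7,8,9,10]=18
  size 9 → [0,2,4,5,6,7,8,9,10]=12  [1,3,4,5,6,7,8,9,10]=18  [2,3,4,5,6,7,8,9,10]=30
  first=0(u) contributes 48
  first=1(t) contributes 42
|[w]| = 90

90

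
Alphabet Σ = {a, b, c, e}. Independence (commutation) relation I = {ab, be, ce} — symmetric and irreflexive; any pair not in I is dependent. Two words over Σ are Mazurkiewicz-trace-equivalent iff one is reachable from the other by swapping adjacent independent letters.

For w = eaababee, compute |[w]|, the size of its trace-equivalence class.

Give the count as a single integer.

0(e) covers ∅
1(a) covers 0:e
2(a) covers 1:a
3(b) covers ∅
4(a) covers 2:a
5(b) covers 3:b
6(e) covers 4:a
7(e) covers 6:e
floor of heap: 0:e, 3:b
completions by unplaced set U, small U first (add the entries for U minus each lowest piece of U):
  |U|=1: {5}:1  {7}:1
  |U|=2: {3,5}:1  {5,7}:2  {6,7}:1
  |U|=3: {3,5,7}:3  {4,6,7}:1  {5,6,7}:3
  |U|=4: {2,4,6,7}:1  {3,5,6,7}:6  {4,5,6,7}:4
  |U|=5: {1,2,4,6,7}:1  {2,4,5,6,7}:5  {3,4,5,6,7}:10
  |U|=6: {0,1,2,4,6,7}:1  {1,2,4,5,6,7}:6  {2,3,4,5,6,7}:15
  start at 0(e): 21
  start at 3(b): 7
sum over floor = 28

28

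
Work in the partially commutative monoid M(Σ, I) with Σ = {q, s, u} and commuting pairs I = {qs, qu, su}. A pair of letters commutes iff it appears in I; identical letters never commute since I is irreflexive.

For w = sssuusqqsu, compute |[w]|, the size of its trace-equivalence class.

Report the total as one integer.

#0=s has no predecessor
#1=s depends on [0:s]
#2=s depends on [1:s]
#3=u has no predecessor
#4=u depends on [3:u]
#5=s depends on [2:s]
#6=q has no predecessor
#7=q depends on [6:q]
#8=s depends on [5:s]
#9=u depends on [4:u]
sources: [0:s, 3:u, 6:q]
N(rest) = Σ N(rest − s) over sources s of rest; N(one piece) = 1:
  size 1 → [7]=1  [8]=1  [9]=1
  size 2 → [4,9]=1  [5,8]=1  [6,7]=1  [7,8]=2  [7,9]=2  [8,9]=2
  size 3 → [2,5,8]=1  [3,4,9]=1  [4,7,9]=3  [4,8,9]=3  [5,7,8]=3  [5,8,9]=3  [6,7,8]=3  [6,7,9]=3  [7,8,9]=6
  size 4 → [1,2,5,8]=1  [2,5,7,8]=4  [2,5,8,9]=4  [3,4,7,9]=4  [3,4,8,9]=4  [4,5,8,9]=6  [4,6,7,9]=6  [4,7,8,9]=12  [5,6,7,8]=6  [5,7,8,9]=12  [6,7,8,9]=12
  size 5 → [0,1,2,5,8]=1  [1,2,5,7,8]=5  [1,2,5,8,9]=5  [2,4,5,8,9]=10  [2,5,6,7,8]=10  [2,5,7,8,9]=20  [3,4,5,8,9]=10  [3,4,6,7,9]=10  [3,4,7,8,9]=20  [4,5,7,8,9]=30  [4,6,7,8,9]=30  [5,6,7,8,9]=30
  size 6 → [0,1,2,5,7,8]=6  [0,1,2,5,8,9]=6  [1,2,4,5,8,9]=15  [1,2,5,6,7,8]=15  [1,2,5,7,8,9]=30  [2,3,4,5,8,9]=20  [2,4,5,7,8,9]=60  [2,5,6,7,8,9]=60  [3,4,5,7,8,9]=60  [3,4,6,7,8,9]=60  [4,5,6,7,8,9]=90
  size 7 → [0,1,2,4,5,8,9]=21  [0,1,2,5,6,7,8]=21  [0,1,2,5,7,8,9]=42  [1,2,3,4,5,8,9]=35  [1,2,4,5,7,8,9]=105  [1,2,5,6,7,8,9]=105  [2,3,4,5,7,8,9]=140  [2,4,5,6,7,8,9]=210  [3,4,5,6,7,8,9]=210
  size 8 → [0,1,2,3,4,5,8,9]=56  [0,1,2,4,5,7,8,9]=168  [0,1,2,5,6,7,8,9]=168  [1,2,3,4,5,7,8,9]=280  [1,2,4,5,6,7,8,9]=420  [2,3,4,5,6,7,8,9]=560
  first=0(s) contributes 1260
  first=3(u) contributes 756
  first=6(q) contributes 504
|[w]| = 2520

2520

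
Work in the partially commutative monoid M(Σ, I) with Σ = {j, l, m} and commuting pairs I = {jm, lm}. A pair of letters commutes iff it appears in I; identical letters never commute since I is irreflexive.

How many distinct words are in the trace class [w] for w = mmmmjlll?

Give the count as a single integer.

70

drop 0:m onto floor
drop 1:m onto {0:m}
drop 2:m onto {1:m}
drop 3:m onto {2:m}
drop 4:j onto floor
drop 5:l onto {4:j}
drop 6:l onto {5:l}
drop 7:l onto {6:l}
ground layer = {0:m, 4:j}
drop-orders for the pieces not yet dropped (sum over which currently-grounded one goes next):
  1 to go: {3} 1  {7} 1
  2 to go: {2,3} 1  {3,7} 2  {6,7} 1
  3 to go: {1,2,3} 1  {2,3,7} 3  {3,6,7} 3  {5,6,7} 1
  4 to go: {0,1,2,3} 1  {1,2,3,7} 4  {2,3,6,7} 6  {3,5,6,7} 4  {4,5,6,7} 1
  5 to go: {0,1,2,3,7} 5  {1,2,3,6,7} 10  {2,3,5,6,7} 10  {3,4,5,6,7} 5
  6 to go: {0,1,2,3,6,7} 15  {1,2,3,5,6,7} 20  {2,3,4,5,6,7} 15
  if 0:m drops first: 35 orders
  if 4:j drops first: 35 orders
heap linearizations: 70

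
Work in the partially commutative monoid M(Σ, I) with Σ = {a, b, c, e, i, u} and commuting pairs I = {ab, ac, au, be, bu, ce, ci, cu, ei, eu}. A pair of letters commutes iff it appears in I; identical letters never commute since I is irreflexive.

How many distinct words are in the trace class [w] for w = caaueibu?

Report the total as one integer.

drop 0:c onto floor
drop 1:a onto floor
drop 2:a onto {1:a}
drop 3:u onto floor
drop 4:e onto {2:a}
drop 5:i onto {2:a, 3:u}
drop 6:b onto {0:c, 5:i}
drop 7:u onto {5:i}
ground layer = {0:c, 1:a, 3:u}
drop-orders for the pieces not yet dropped (sum over which currently-grounded one goes next):
  1 to go: {4} 1  {6} 1  {7} 1
  2 to go: {0,6} 1  {4,6} 2  {4,7} 2  {6,7} 2
  3 to go: {0,4,6} 3  {0,6,7} 3  {4,6,7} 6  {5,6,7} 2
  4 to go: {0,4,6,7} 12  {0,5,6,7} 5  {3,5,6,7} 2  {4,5,6,7} 8
  5 to go: {0,3,5,6,7} 7  {0,4,5,6,7} 25  {2,4,5,6,7} 8  {3,4,5,6,7} 10
  6 to go: {0,2,4,5,6,7} 33  {0,3,4,5,6,7} 42  {1,2,4,5,6,7} 8  {2,3,4,5,6,7} 18
  if 0:c drops first: 26 orders
  if 1:a drops first: 93 orders
  if 3:u drops first: 41 orders
heap linearizations: 160

160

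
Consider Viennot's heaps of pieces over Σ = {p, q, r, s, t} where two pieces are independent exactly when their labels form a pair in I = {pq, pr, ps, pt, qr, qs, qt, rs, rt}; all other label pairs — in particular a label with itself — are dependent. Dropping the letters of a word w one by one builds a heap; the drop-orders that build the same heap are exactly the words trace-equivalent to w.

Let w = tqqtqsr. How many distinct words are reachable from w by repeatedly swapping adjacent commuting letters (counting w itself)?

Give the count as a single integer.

140

#0=t has no predecessor
#1=q has no predecessor
#2=q depends on [1:q]
#3=t depends on [0:t]
#4=q depends on [2:q]
#5=s depends on [3:t]
#6=r has no predecessor
sources: [0:t, 1:q, 6:r]
N(rest) = Σ N(rest − s) over sources s of rest; N(one piece) = 1:
  size 1 → [4]=1  [5]=1  [6]=1
  size 2 → [2,4]=1  [3,5]=1  [4,5]=2  [4,6]=2  [5,6]=2
  size 3 → [0,3,5]=1  [1,2,4]=1  [2,4,5]=3  [2,4,6]=3  [3,4,5]=3  [3,5,6]=3  [4,5,6]=6
  size 4 → [0,3,4,5]=4  [0,3,5,6]=4  [1,2,4,5]=4  [1,2,4,6]=4  [2,3,4,5]=6  [2,4,5,6]=12  [3,4,5,6]=12
  size 5 → [0,2,3,4,5]=10  [0,3,4,5,6]=20  [1,2,3,4,5]=10  [1,2,4,5,6]=20  [2,3,4,5,6]=30
  first=0(t) contributes 60
  first=1(q) contributes 60
  first=6(r) contributes 20
|[w]| = 140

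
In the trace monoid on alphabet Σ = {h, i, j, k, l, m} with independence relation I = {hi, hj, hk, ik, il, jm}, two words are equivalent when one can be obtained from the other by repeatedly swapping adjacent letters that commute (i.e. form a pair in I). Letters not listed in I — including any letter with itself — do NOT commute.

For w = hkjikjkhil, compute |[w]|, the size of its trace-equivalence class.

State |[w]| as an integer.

200

#0=h has no predecessor
#1=k has no predecessor
#2=j depends on [1:k]
#3=i depends on [2:j]
#4=k depends on [2:j]
#5=j depends on [3:i, 4:k]
#6=k depends on [5:j]
#7=h depends on [0:h]
#8=i depends on [5:j]
#9=l depends on [6:k, 7:h]
sources: [0:h, 1:k]
N(rest) = Σ N(rest − s) over sources s of rest; N(one piece) = 1:
  size 1 → [8]=1  [9]=1
  size 2 → [6,9]=1  [7,9]=1  [8,9]=2
  size 3 → [0,7,9]=1  [6,7,9]=2  [6,8,9]=3  [7,8,9]=3
  size 4 → [0,6,7,9]=3  [0,7,8,9]=4  [5,6,8,9]=3  [6,7,8,9]=8
  size 5 → [0,6,7,8,9]=15  [3,5,6,8,9]=3  [4,5,6,8,9]=3  [5,6,7,8,9]=11
  size 6 → [0,5,6,7,8,9]=26  [3,4,5,6,8,9]=6  [3,5,6,7,8,9]=14  [4,5,6,7,8,9]=14
  size 7 → [0,3,5,6,7,8,9]=40  [0,4,5,6,7,8,9]=40  [2,3,4,5,6,8,9]=6  [3,4,5,6,7,8,9]=34
  size 8 → [0,3,4,5,6,7,8,9]=114  [1,2,3,4,5,6,8,9]=6  [2,3,4,5,6,7,8,9]=40
  first=0(h) contributes 46
  first=1(k) contributes 154
|[w]| = 200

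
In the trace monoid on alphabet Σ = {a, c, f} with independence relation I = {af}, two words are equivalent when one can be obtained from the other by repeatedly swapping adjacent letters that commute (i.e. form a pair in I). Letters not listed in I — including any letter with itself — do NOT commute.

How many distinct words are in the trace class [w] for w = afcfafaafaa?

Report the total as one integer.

112

#0=a has no predecessor
#1=f has no predecessor
#2=c depends on [0:a, 1:f]
#3=f depends on [2:c]
#4=a depends on [2:c]
#5=f depends on [3:f]
#6=a depends on [4:a]
#7=a depends on [6:a]
#8=f depends on [5:f]
#9=a depends on [7:a]
#10=a depends on [9:a]
sources: [0:a, 1:f]
N(rest) = Σ N(rest − s) over sources s of rest; N(one piece) = 1:
  size 1 → [8]=1  [10]=1
  size 2 → [5,8]=1  [8,10]=2  [9,10]=1
  size 3 → [3,5,8]=1  [5,8,10]=3  [7,9,10]=1  [8,9,10]=3
  size 4 → [3,5,8,10]=4  [5,8,9,10]=6  [6,7,9,10]=1  [7,8,9,10]=4
  size 5 → [3,5,8,9,10]=10  [4,6,7,9,10]=1  [5,7,8,9,10]=10  [6,7,8,9,10]=5
  size 6 → [3,5,7,8,9,10]=20  [4,6,7,8,9,10]=6  [5,6,7,8,9,10]=15
  size 7 → [3,5,6,7,8,9,10]=35  [4,5,6,7,8,9,10]=21
  size 8 → [3,4,5,6,7,8,9,10]=56
  size 9 → [2,3,4,5,6,7,8,9,10]=56
  first=0(a) contributes 56
  first=1(f) contributes 56
|[w]| = 112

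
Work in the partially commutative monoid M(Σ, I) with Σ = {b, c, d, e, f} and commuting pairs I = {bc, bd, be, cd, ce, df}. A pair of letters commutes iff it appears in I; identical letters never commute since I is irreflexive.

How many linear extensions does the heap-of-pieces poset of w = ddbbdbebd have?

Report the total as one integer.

drop 0:d onto floor
drop 1:d onto {0:d}
drop 2:b onto floor
drop 3:b onto {2:b}
drop 4:d onto {1:d}
drop 5:b onto {3:b}
drop 6:e onto {4:d}
drop 7:b onto {5:b}
drop 8:d onto {6:e}
ground layer = {0:d, 2:b}
drop-orders for the pieces not yet dropped (sum over which currently-grounded one goes next):
  1 to go: {7} 1  {8} 1
  2 to go: {5,7} 1  {6,8} 1  {7,8} 2
  3 to go: {3,5,7} 1  {4,6,8} 1  {5,7,8} 3  {6,7,8} 3
  4 to go: {1,4,6,8} 1  {2,3,5,7} 1  {3,5,7,8} 4  {4,6,7,8} 4  {5,6,7,8} 6
  5 to go: {0,1,4,6,8} 1  {1,4,6,7,8} 5  {2,3,5,7,8} 5  {3,5,6,7,8} 10  {4,5,6,7,8} 10
  6 to go: {0,1,4,6,7,8} 6  {1,4,5,6,7,8} 15  {2,3,5,6,7,8} 15  {3,4,5,6,7,8} 20
  7 to go: {0,1,4,5,6,7,8} 21  {1,3,4,5,6,7,8} 35  {2,3,4,5,6,7,8} 35
  if 0:d drops first: 70 orders
  if 2:b drops first: 56 orders
heap linearizations: 126

126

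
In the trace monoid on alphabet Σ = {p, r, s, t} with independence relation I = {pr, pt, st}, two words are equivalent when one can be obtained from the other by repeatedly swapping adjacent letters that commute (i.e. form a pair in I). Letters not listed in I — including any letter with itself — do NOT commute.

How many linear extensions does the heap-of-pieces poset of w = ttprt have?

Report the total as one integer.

drop 0:t onto floor
drop 1:t onto {0:t}
drop 2:p onto floor
drop 3:r onto {1:t}
drop 4:t onto {3:r}
ground layer = {0:t, 2:p}
drop-orders for the pieces not yet dropped (sum over which currently-grounded one goes next):
  1 to go: {2} 1  {4} 1
  2 to go: {2,4} 2  {3,4} 1
  3 to go: {1,3,4} 1  {2,3,4} 3
  if 0:t drops first: 4 orders
  if 2:p drops first: 1 orders
heap linearizations: 5

5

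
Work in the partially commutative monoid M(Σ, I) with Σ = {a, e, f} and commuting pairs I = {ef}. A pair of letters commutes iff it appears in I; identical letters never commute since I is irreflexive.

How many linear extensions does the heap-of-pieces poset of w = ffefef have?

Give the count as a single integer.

15

0(f) covers ∅
1(f) covers 0:f
2(e) covers ∅
3(f) covers 1:f
4(e) covers 2:e
5(f) covers 3:f
floor of heap: 0:f, 2:e
completions by unplaced set U, small U first (add the entries for U minus each lowest piece of U):
  |U|=1: {4}:1  {5}:1
  |U|=2: {2,4}:1  {3,5}:1  {4,5}:2
  |U|=3: {1,3,5}:1  {2,4,5}:3  {3,4,5}:3
  |U|=4: {0,1,3,5}:1  {1,3,4,5}:4  {2,3,4,5}:6
  start at 0(f): 10
  start at 2(e): 5
sum over floor = 15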